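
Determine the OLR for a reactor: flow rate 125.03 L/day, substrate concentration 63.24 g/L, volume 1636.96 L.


OLR = Q * S / V
= 125.03 * 63.24 / 1636.96
= 4.8302 g/L/day

4.8302 g/L/day


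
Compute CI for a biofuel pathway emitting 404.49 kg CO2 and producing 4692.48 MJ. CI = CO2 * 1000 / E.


CI = CO2 * 1000 / E
= 404.49 * 1000 / 4692.48
= 86.1996 g CO2/MJ

86.1996 g CO2/MJ


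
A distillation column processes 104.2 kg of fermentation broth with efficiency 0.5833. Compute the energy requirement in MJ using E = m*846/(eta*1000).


E = m * 846 / (eta * 1000)
= 104.2 * 846 / (0.5833 * 1000)
= 151.1284 MJ

151.1284 MJ


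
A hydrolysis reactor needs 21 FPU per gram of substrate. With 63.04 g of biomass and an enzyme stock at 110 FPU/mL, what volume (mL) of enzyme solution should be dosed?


V = dosage * m_sub / activity
V = 21 * 63.04 / 110
V = 12.0349 mL

12.0349 mL


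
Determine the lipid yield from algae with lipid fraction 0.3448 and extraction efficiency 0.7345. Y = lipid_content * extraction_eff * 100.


Y = lipid_content * extraction_eff * 100
= 0.3448 * 0.7345 * 100
= 25.3256%

25.3256%


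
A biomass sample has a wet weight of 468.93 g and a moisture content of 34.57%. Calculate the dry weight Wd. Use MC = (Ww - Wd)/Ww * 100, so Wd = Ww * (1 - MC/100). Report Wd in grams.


Wd = Ww * (1 - MC/100)
= 468.93 * (1 - 34.57/100)
= 306.8209 g

306.8209 g


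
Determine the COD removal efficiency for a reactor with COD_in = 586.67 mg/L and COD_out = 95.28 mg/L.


eta = (COD_in - COD_out) / COD_in * 100
= (586.67 - 95.28) / 586.67 * 100
= 83.7592%

83.7592%


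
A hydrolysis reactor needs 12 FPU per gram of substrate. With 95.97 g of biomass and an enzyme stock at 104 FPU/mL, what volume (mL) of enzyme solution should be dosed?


V = dosage * m_sub / activity
V = 12 * 95.97 / 104
V = 11.0735 mL

11.0735 mL


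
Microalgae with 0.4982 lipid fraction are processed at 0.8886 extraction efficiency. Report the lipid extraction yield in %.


Y = lipid_content * extraction_eff * 100
= 0.4982 * 0.8886 * 100
= 44.2701%

44.2701%


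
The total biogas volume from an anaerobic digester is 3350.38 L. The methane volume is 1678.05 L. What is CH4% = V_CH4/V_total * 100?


CH4% = V_CH4 / V_total * 100
= 1678.05 / 3350.38 * 100
= 50.0854%

50.0854%


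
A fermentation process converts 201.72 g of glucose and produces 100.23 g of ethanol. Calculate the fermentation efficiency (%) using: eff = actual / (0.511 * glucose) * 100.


Fermentation efficiency = (actual / (0.511 * glucose)) * 100
= (100.23 / (0.511 * 201.72)) * 100
= 97.2362%

97.2362%


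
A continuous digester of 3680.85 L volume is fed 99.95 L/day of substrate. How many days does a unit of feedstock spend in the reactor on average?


HRT = V / Q
= 3680.85 / 99.95
= 36.8269 days

36.8269 days


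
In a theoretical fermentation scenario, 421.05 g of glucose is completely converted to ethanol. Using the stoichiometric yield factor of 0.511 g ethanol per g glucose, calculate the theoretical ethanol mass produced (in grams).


Theoretical ethanol yield: m_EtOH = 0.511 * m_glucose
m_EtOH = 0.511 * 421.05 = 215.1566 g

215.1566 g


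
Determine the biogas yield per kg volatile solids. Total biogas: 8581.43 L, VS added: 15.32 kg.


Y = V / VS
= 8581.43 / 15.32
= 560.1456 L/kg VS

560.1456 L/kg VS


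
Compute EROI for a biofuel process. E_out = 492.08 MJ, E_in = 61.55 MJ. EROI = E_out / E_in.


EROI = E_out / E_in
= 492.08 / 61.55
= 7.9948

7.9948


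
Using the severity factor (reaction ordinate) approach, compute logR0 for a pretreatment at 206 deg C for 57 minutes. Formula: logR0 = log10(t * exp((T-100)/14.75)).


logR0 = log10(t * exp((T - 100) / 14.75))
= log10(57 * exp((206 - 100) / 14.75))
= 4.8769

4.8769


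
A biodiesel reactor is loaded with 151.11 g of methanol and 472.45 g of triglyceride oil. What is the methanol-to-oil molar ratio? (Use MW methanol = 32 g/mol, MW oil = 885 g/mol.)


Molar ratio = n_MeOH / n_oil = (MeOH/32) / (oil/885) = (MeOH * 885) / (32 * oil)
= (151.11 * 885) / (32 * 472.45)
= 8.8457

8.8457


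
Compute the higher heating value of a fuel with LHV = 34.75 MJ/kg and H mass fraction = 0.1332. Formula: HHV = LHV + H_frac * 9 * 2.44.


HHV = LHV + H_frac * 9 * 2.44
= 34.75 + 0.1332 * 9 * 2.44
= 37.6751 MJ/kg

37.6751 MJ/kg


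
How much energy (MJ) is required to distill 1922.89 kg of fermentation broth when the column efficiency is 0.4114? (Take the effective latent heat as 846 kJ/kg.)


E = m * 846 / (eta * 1000)
= 1922.89 * 846 / (0.4114 * 1000)
= 3954.2172 MJ

3954.2172 MJ


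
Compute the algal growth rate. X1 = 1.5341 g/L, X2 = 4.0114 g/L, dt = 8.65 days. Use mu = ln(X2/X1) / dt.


mu = ln(X2/X1) / dt
= ln(4.0114/1.5341) / 8.65
= 0.1111 per day

0.1111 per day


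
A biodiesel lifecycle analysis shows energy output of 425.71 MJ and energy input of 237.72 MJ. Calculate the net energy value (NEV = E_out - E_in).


NEV = E_out - E_in
= 425.71 - 237.72
= 187.9900 MJ

187.9900 MJ


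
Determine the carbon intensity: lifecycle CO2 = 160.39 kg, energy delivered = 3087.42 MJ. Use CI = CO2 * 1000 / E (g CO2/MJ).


CI = CO2 * 1000 / E
= 160.39 * 1000 / 3087.42
= 51.9495 g CO2/MJ

51.9495 g CO2/MJ


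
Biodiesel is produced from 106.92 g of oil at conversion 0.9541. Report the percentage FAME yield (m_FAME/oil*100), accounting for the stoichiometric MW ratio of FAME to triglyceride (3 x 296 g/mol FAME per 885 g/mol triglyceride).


m_FAME = oil * conv * (3 * 296 / 885) = oil * conv * (888/885)
= 106.92 * 0.9541 * 888 / 885
= 102.3582 g
Y = m_FAME / oil * 100 = conv * (888/885) * 100
= 0.9541 * 888 / 885 * 100
= 95.73%

95.73%


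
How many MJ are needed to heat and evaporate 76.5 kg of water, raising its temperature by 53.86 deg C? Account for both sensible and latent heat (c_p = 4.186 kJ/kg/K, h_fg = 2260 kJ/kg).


E = m_water * (4.186 * dT + 2260) / 1000
= 76.5 * (4.186 * 53.86 + 2260) / 1000
= 190.1375 MJ

190.1375 MJ


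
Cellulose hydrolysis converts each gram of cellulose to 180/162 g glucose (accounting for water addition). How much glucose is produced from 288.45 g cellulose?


glucose = cellulose * 180/162
= 288.45 * 180/162
= 320.5000 g

320.5000 g


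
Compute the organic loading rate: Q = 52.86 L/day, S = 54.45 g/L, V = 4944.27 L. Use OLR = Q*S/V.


OLR = Q * S / V
= 52.86 * 54.45 / 4944.27
= 0.5821 g/L/day

0.5821 g/L/day


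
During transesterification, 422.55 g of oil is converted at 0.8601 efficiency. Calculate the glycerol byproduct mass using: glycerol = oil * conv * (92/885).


glycerol = oil * conv * (92/885)
= 422.55 * 0.8601 * 92 / 885
= 37.7808 g

37.7808 g


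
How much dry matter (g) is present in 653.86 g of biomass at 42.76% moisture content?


Wd = Ww * (1 - MC/100)
= 653.86 * (1 - 42.76/100)
= 374.2695 g

374.2695 g


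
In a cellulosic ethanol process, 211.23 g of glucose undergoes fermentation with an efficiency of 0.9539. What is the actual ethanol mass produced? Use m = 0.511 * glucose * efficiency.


Actual ethanol: m = 0.511 * 211.23 * 0.9539
m = 102.9626 g

102.9626 g


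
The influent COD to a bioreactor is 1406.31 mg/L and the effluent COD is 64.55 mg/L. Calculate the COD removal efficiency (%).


eta = (COD_in - COD_out) / COD_in * 100
= (1406.31 - 64.55) / 1406.31 * 100
= 95.4100%

95.4100%


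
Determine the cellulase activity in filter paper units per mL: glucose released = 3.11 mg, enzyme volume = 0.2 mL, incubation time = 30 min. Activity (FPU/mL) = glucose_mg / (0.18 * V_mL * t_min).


Activity = glucose_mg / (0.18 mg/umol * V_mL * t_min)
= 3.11 / (0.18 * 0.2 * 30)
= 2.8796 FPU/mL

2.8796 FPU/mL


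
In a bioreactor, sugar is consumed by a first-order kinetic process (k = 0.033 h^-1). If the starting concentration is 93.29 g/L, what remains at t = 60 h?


S = S0 * exp(-k * t)
S = 93.29 * exp(-0.033 * 60)
S = 12.8805 g/L

12.8805 g/L


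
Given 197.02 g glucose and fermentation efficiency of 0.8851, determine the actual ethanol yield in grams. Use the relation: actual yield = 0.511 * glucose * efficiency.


Actual ethanol: m = 0.511 * 197.02 * 0.8851
m = 89.1094 g

89.1094 g


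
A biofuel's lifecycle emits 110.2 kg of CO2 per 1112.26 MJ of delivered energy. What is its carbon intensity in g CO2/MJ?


CI = CO2 * 1000 / E
= 110.2 * 1000 / 1112.26
= 99.0776 g CO2/MJ

99.0776 g CO2/MJ


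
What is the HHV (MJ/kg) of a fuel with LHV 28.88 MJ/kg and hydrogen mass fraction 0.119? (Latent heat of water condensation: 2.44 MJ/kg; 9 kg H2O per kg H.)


HHV = LHV + H_frac * 9 * 2.44
= 28.88 + 0.119 * 9 * 2.44
= 31.4932 MJ/kg

31.4932 MJ/kg


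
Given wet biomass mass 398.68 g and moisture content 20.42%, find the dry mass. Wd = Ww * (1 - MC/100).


Wd = Ww * (1 - MC/100)
= 398.68 * (1 - 20.42/100)
= 317.2695 g

317.2695 g


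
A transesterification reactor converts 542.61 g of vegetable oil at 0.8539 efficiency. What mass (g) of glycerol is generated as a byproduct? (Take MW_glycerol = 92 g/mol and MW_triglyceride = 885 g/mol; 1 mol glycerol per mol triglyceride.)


glycerol = oil * conv * (92/885)
= 542.61 * 0.8539 * 92 / 885
= 48.1659 g

48.1659 g


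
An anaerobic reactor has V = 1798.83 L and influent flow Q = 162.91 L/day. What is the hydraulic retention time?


HRT = V / Q
= 1798.83 / 162.91
= 11.0419 days

11.0419 days


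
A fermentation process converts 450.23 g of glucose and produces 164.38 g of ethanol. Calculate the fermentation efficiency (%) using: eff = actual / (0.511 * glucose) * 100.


Fermentation efficiency = (actual / (0.511 * glucose)) * 100
= (164.38 / (0.511 * 450.23)) * 100
= 71.4486%

71.4486%


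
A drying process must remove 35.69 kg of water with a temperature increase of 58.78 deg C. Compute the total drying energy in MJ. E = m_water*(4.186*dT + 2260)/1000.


E = m_water * (4.186 * dT + 2260) / 1000
= 35.69 * (4.186 * 58.78 + 2260) / 1000
= 89.4410 MJ

89.4410 MJ


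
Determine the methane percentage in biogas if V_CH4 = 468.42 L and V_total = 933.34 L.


CH4% = V_CH4 / V_total * 100
= 468.42 / 933.34 * 100
= 50.1875%

50.1875%


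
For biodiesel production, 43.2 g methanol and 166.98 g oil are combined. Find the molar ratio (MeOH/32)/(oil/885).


Molar ratio = n_MeOH / n_oil = (MeOH/32) / (oil/885) = (MeOH * 885) / (32 * oil)
= (43.2 * 885) / (32 * 166.98)
= 7.1550

7.1550


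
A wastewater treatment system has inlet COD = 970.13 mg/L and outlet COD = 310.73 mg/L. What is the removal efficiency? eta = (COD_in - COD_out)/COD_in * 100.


eta = (COD_in - COD_out) / COD_in * 100
= (970.13 - 310.73) / 970.13 * 100
= 67.9703%

67.9703%


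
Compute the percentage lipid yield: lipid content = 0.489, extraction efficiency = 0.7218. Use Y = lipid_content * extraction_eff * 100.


Y = lipid_content * extraction_eff * 100
= 0.489 * 0.7218 * 100
= 35.2960%

35.2960%


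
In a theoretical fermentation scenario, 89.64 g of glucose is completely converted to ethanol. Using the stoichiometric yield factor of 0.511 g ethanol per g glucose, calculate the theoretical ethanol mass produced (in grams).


Theoretical ethanol yield: m_EtOH = 0.511 * m_glucose
m_EtOH = 0.511 * 89.64 = 45.8060 g

45.8060 g


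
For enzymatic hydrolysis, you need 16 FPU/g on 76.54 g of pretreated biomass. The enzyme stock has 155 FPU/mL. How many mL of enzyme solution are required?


V = dosage * m_sub / activity
V = 16 * 76.54 / 155
V = 7.9009 mL

7.9009 mL


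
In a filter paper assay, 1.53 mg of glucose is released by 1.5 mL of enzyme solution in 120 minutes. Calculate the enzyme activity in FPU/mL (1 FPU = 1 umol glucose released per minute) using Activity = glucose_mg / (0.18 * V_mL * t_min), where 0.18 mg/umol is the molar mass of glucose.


Activity = glucose_mg / (0.18 mg/umol * V_mL * t_min)
= 1.53 / (0.18 * 1.5 * 120)
= 0.0472 FPU/mL

0.0472 FPU/mL


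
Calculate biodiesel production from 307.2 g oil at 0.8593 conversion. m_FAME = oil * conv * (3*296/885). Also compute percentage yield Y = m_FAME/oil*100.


m_FAME = oil * conv * (3 * 296 / 885) = oil * conv * (888/885)
= 307.2 * 0.8593 * 888 / 885
= 264.8718 g
Y = m_FAME / oil * 100 = conv * (888/885) * 100
= 0.8593 * 888 / 885 * 100
= 86.22%

264.8718 g FAME; Y = 86.22%


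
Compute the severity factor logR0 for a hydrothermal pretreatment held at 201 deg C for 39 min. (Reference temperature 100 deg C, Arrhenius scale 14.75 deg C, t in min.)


logR0 = log10(t * exp((T - 100) / 14.75))
= log10(39 * exp((201 - 100) / 14.75))
= 4.5649

4.5649


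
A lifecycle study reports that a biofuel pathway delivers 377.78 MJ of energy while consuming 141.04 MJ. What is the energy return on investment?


EROI = E_out / E_in
= 377.78 / 141.04
= 2.6785

2.6785


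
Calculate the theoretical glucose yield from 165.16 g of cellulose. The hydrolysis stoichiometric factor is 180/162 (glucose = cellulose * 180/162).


glucose = cellulose * 180/162
= 165.16 * 180/162
= 183.5111 g

183.5111 g


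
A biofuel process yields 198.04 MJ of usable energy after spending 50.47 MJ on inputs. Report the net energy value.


NEV = E_out - E_in
= 198.04 - 50.47
= 147.5700 MJ

147.5700 MJ


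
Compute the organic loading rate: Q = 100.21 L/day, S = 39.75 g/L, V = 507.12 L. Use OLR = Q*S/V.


OLR = Q * S / V
= 100.21 * 39.75 / 507.12
= 7.8548 g/L/day

7.8548 g/L/day


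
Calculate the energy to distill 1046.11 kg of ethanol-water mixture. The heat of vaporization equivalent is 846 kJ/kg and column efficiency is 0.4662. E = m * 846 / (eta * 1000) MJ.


E = m * 846 / (eta * 1000)
= 1046.11 * 846 / (0.4662 * 1000)
= 1898.3463 MJ

1898.3463 MJ


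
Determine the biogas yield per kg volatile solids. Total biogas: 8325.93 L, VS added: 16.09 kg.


Y = V / VS
= 8325.93 / 16.09
= 517.4599 L/kg VS

517.4599 L/kg VS


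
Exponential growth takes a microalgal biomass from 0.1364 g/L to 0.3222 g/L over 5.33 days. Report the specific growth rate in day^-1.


mu = ln(X2/X1) / dt
= ln(0.3222/0.1364) / 5.33
= 0.1613 per day

0.1613 per day


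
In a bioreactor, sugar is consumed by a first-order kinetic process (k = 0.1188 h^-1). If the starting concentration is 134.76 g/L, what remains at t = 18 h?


S = S0 * exp(-k * t)
S = 134.76 * exp(-0.1188 * 18)
S = 15.8806 g/L

15.8806 g/L


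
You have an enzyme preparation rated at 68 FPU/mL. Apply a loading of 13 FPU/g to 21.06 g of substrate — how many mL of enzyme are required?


V = dosage * m_sub / activity
V = 13 * 21.06 / 68
V = 4.0262 mL

4.0262 mL


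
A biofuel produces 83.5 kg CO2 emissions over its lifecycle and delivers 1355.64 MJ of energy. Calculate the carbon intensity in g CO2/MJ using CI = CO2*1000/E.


CI = CO2 * 1000 / E
= 83.5 * 1000 / 1355.64
= 61.5945 g CO2/MJ

61.5945 g CO2/MJ


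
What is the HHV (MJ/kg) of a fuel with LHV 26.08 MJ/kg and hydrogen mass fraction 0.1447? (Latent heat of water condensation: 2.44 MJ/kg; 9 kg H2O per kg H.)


HHV = LHV + H_frac * 9 * 2.44
= 26.08 + 0.1447 * 9 * 2.44
= 29.2576 MJ/kg

29.2576 MJ/kg


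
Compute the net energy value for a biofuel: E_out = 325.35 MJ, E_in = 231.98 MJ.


NEV = E_out - E_in
= 325.35 - 231.98
= 93.3700 MJ

93.3700 MJ


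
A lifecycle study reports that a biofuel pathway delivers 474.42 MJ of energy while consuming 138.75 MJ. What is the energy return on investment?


EROI = E_out / E_in
= 474.42 / 138.75
= 3.4192

3.4192


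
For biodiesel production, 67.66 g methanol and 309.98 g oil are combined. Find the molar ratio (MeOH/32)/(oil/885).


Molar ratio = n_MeOH / n_oil = (MeOH/32) / (oil/885) = (MeOH * 885) / (32 * oil)
= (67.66 * 885) / (32 * 309.98)
= 6.0366

6.0366


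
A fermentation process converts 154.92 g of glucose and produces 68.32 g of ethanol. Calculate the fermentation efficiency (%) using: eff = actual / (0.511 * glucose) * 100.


Fermentation efficiency = (actual / (0.511 * glucose)) * 100
= (68.32 / (0.511 * 154.92)) * 100
= 86.3017%

86.3017%


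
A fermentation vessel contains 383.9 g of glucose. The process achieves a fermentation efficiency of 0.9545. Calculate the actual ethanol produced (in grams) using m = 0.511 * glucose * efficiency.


Actual ethanol: m = 0.511 * 383.9 * 0.9545
m = 187.2470 g

187.2470 g


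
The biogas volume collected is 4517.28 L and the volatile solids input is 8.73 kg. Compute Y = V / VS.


Y = V / VS
= 4517.28 / 8.73
= 517.4433 L/kg VS

517.4433 L/kg VS


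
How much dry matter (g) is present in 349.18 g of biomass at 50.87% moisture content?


Wd = Ww * (1 - MC/100)
= 349.18 * (1 - 50.87/100)
= 171.5521 g

171.5521 g


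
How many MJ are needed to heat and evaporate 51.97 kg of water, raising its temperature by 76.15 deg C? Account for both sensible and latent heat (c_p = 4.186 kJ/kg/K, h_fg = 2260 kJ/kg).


E = m_water * (4.186 * dT + 2260) / 1000
= 51.97 * (4.186 * 76.15 + 2260) / 1000
= 134.0184 MJ

134.0184 MJ


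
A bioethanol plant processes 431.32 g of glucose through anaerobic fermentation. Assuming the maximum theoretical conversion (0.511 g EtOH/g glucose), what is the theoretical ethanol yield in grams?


Theoretical ethanol yield: m_EtOH = 0.511 * m_glucose
m_EtOH = 0.511 * 431.32 = 220.4045 g

220.4045 g


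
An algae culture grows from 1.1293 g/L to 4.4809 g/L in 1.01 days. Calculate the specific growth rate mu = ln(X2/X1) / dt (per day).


mu = ln(X2/X1) / dt
= ln(4.4809/1.1293) / 1.01
= 1.3646 per day

1.3646 per day


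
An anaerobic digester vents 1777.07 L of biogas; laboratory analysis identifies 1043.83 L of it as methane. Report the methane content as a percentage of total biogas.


CH4% = V_CH4 / V_total * 100
= 1043.83 / 1777.07 * 100
= 58.7388%

58.7388%


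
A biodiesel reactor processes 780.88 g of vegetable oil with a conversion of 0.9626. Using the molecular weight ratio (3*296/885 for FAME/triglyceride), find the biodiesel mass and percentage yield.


m_FAME = oil * conv * (3 * 296 / 885) = oil * conv * (888/885)
= 780.88 * 0.9626 * 888 / 885
= 754.2231 g
Y = m_FAME / oil * 100 = conv * (888/885) * 100
= 0.9626 * 888 / 885 * 100
= 96.59%

754.2231 g FAME; Y = 96.59%


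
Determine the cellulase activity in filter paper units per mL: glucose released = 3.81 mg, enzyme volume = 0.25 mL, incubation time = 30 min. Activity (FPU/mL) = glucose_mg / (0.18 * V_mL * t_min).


Activity = glucose_mg / (0.18 mg/umol * V_mL * t_min)
= 3.81 / (0.18 * 0.25 * 30)
= 2.8222 FPU/mL

2.8222 FPU/mL


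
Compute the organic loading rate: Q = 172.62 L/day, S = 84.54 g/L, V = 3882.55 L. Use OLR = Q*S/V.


OLR = Q * S / V
= 172.62 * 84.54 / 3882.55
= 3.7587 g/L/day

3.7587 g/L/day


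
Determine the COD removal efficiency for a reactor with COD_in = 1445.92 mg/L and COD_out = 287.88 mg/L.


eta = (COD_in - COD_out) / COD_in * 100
= (1445.92 - 287.88) / 1445.92 * 100
= 80.0902%

80.0902%


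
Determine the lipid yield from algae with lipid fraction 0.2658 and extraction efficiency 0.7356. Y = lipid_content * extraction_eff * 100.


Y = lipid_content * extraction_eff * 100
= 0.2658 * 0.7356 * 100
= 19.5522%

19.5522%


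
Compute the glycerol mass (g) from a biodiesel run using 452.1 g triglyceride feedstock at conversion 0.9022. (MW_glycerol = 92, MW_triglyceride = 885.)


glycerol = oil * conv * (92/885)
= 452.1 * 0.9022 * 92 / 885
= 42.4016 g

42.4016 g


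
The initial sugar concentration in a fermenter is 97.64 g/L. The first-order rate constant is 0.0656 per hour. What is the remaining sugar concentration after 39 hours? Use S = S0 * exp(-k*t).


S = S0 * exp(-k * t)
S = 97.64 * exp(-0.0656 * 39)
S = 7.5601 g/L

7.5601 g/L


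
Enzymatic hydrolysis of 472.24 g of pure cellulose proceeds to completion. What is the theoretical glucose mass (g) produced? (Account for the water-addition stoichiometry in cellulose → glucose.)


glucose = cellulose * 180/162
= 472.24 * 180/162
= 524.7111 g

524.7111 g


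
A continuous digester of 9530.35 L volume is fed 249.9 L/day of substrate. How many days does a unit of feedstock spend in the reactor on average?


HRT = V / Q
= 9530.35 / 249.9
= 38.1367 days

38.1367 days


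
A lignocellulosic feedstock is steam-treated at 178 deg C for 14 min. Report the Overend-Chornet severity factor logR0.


logR0 = log10(t * exp((T - 100) / 14.75))
= log10(14 * exp((178 - 100) / 14.75))
= 3.4427

3.4427


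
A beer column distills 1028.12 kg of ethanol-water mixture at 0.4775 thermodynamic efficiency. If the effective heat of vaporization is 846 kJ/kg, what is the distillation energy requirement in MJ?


E = m * 846 / (eta * 1000)
= 1028.12 * 846 / (0.4775 * 1000)
= 1821.5487 MJ

1821.5487 MJ


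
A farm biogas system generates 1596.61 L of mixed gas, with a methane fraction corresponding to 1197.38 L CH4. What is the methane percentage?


CH4% = V_CH4 / V_total * 100
= 1197.38 / 1596.61 * 100
= 74.9951%

74.9951%


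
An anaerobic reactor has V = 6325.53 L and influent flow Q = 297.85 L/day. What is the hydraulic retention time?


HRT = V / Q
= 6325.53 / 297.85
= 21.2373 days

21.2373 days


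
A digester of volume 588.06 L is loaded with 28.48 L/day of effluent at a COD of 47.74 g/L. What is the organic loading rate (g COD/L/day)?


OLR = Q * S / V
= 28.48 * 47.74 / 588.06
= 2.3121 g/L/day

2.3121 g/L/day


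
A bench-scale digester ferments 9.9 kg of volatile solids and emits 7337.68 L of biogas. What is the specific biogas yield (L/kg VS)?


Y = V / VS
= 7337.68 / 9.9
= 741.1798 L/kg VS

741.1798 L/kg VS


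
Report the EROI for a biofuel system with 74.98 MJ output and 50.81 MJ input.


EROI = E_out / E_in
= 74.98 / 50.81
= 1.4757

1.4757


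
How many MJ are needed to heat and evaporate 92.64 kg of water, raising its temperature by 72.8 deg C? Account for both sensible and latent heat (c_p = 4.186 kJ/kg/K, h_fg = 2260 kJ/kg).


E = m_water * (4.186 * dT + 2260) / 1000
= 92.64 * (4.186 * 72.8 + 2260) / 1000
= 237.5976 MJ

237.5976 MJ


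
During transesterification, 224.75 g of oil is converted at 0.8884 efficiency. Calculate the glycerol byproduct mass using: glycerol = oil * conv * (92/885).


glycerol = oil * conv * (92/885)
= 224.75 * 0.8884 * 92 / 885
= 20.7564 g

20.7564 g


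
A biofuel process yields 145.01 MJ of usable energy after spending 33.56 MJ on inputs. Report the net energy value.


NEV = E_out - E_in
= 145.01 - 33.56
= 111.4500 MJ

111.4500 MJ


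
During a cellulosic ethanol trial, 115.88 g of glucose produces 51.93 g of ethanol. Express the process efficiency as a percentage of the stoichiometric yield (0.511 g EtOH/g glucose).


Fermentation efficiency = (actual / (0.511 * glucose)) * 100
= (51.93 / (0.511 * 115.88)) * 100
= 87.6978%

87.6978%


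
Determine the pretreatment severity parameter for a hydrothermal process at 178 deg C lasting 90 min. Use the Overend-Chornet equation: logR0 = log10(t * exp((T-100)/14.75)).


logR0 = log10(t * exp((T - 100) / 14.75))
= log10(90 * exp((178 - 100) / 14.75))
= 4.2509

4.2509


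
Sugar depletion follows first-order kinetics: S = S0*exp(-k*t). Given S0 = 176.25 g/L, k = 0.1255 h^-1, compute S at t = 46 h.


S = S0 * exp(-k * t)
S = 176.25 * exp(-0.1255 * 46)
S = 0.5482 g/L

0.5482 g/L


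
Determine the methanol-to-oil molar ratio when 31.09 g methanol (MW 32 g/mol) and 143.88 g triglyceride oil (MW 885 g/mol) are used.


Molar ratio = n_MeOH / n_oil = (MeOH/32) / (oil/885) = (MeOH * 885) / (32 * oil)
= (31.09 * 885) / (32 * 143.88)
= 5.9760

5.9760


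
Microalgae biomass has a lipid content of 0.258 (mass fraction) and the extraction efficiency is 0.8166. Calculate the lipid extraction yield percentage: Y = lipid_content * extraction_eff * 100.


Y = lipid_content * extraction_eff * 100
= 0.258 * 0.8166 * 100
= 21.0683%

21.0683%


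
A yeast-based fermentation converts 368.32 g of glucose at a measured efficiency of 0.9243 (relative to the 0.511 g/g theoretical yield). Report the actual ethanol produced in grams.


Actual ethanol: m = 0.511 * 368.32 * 0.9243
m = 173.9639 g

173.9639 g


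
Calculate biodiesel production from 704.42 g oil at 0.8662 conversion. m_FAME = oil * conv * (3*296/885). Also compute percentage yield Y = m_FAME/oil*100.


m_FAME = oil * conv * (3 * 296 / 885) = oil * conv * (888/885)
= 704.42 * 0.8662 * 888 / 885
= 612.2370 g
Y = m_FAME / oil * 100 = conv * (888/885) * 100
= 0.8662 * 888 / 885 * 100
= 86.91%

612.2370 g FAME; Y = 86.91%


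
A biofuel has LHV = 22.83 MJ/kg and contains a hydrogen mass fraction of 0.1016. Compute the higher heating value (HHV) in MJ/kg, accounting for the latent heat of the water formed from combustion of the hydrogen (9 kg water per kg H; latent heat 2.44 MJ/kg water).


HHV = LHV + H_frac * 9 * 2.44
= 22.83 + 0.1016 * 9 * 2.44
= 25.0611 MJ/kg

25.0611 MJ/kg


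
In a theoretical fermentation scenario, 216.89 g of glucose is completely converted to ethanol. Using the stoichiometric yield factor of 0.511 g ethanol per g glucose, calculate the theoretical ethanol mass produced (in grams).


Theoretical ethanol yield: m_EtOH = 0.511 * m_glucose
m_EtOH = 0.511 * 216.89 = 110.8308 g

110.8308 g


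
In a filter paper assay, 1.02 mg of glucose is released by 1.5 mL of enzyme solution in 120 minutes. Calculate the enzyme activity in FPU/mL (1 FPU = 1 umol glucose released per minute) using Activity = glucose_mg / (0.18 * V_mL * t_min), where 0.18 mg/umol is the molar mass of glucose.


Activity = glucose_mg / (0.18 mg/umol * V_mL * t_min)
= 1.02 / (0.18 * 1.5 * 120)
= 0.0315 FPU/mL

0.0315 FPU/mL


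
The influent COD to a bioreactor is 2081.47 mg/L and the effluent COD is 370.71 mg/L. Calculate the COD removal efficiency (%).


eta = (COD_in - COD_out) / COD_in * 100
= (2081.47 - 370.71) / 2081.47 * 100
= 82.1900%

82.1900%


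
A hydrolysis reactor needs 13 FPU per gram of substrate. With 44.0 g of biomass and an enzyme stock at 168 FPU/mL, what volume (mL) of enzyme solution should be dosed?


V = dosage * m_sub / activity
V = 13 * 44.0 / 168
V = 3.4048 mL

3.4048 mL


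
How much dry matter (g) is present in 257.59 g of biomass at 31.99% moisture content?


Wd = Ww * (1 - MC/100)
= 257.59 * (1 - 31.99/100)
= 175.1870 g

175.1870 g


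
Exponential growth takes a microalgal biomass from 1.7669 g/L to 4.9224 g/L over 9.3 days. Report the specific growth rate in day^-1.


mu = ln(X2/X1) / dt
= ln(4.9224/1.7669) / 9.3
= 0.1102 per day

0.1102 per day


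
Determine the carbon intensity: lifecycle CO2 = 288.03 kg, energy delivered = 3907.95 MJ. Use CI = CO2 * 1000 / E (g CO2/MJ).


CI = CO2 * 1000 / E
= 288.03 * 1000 / 3907.95
= 73.7036 g CO2/MJ

73.7036 g CO2/MJ


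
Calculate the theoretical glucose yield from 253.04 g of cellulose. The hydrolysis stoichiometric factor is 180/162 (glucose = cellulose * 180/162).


glucose = cellulose * 180/162
= 253.04 * 180/162
= 281.1556 g

281.1556 g


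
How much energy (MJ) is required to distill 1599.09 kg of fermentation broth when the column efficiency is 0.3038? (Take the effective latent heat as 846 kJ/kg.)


E = m * 846 / (eta * 1000)
= 1599.09 * 846 / (0.3038 * 1000)
= 4453.0288 MJ

4453.0288 MJ


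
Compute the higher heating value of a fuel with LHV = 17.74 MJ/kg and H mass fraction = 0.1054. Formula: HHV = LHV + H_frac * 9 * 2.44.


HHV = LHV + H_frac * 9 * 2.44
= 17.74 + 0.1054 * 9 * 2.44
= 20.0546 MJ/kg

20.0546 MJ/kg


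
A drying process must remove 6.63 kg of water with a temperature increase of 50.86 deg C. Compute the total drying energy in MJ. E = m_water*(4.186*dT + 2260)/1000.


E = m_water * (4.186 * dT + 2260) / 1000
= 6.63 * (4.186 * 50.86 + 2260) / 1000
= 16.3953 MJ

16.3953 MJ


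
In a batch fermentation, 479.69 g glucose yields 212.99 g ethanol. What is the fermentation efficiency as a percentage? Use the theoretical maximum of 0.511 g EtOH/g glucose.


Fermentation efficiency = (actual / (0.511 * glucose)) * 100
= (212.99 / (0.511 * 479.69)) * 100
= 86.8916%

86.8916%


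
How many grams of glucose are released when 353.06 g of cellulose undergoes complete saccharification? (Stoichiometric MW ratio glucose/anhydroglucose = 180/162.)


glucose = cellulose * 180/162
= 353.06 * 180/162
= 392.2889 g

392.2889 g


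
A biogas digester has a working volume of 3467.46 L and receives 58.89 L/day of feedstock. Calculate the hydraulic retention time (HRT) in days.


HRT = V / Q
= 3467.46 / 58.89
= 58.8803 days

58.8803 days


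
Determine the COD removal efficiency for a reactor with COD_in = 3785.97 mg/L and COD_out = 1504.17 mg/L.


eta = (COD_in - COD_out) / COD_in * 100
= (3785.97 - 1504.17) / 3785.97 * 100
= 60.2699%

60.2699%


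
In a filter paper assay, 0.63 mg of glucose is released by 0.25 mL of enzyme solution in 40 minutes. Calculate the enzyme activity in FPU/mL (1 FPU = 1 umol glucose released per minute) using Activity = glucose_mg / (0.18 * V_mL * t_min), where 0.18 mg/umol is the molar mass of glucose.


Activity = glucose_mg / (0.18 mg/umol * V_mL * t_min)
= 0.63 / (0.18 * 0.25 * 40)
= 0.3500 FPU/mL

0.3500 FPU/mL


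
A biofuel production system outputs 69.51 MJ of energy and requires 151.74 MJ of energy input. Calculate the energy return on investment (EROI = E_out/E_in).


EROI = E_out / E_in
= 69.51 / 151.74
= 0.4581

0.4581


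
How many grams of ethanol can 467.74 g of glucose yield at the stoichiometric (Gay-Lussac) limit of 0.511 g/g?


Theoretical ethanol yield: m_EtOH = 0.511 * m_glucose
m_EtOH = 0.511 * 467.74 = 239.0151 g

239.0151 g


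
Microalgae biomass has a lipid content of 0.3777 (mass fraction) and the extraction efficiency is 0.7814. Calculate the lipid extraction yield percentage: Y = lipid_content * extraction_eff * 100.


Y = lipid_content * extraction_eff * 100
= 0.3777 * 0.7814 * 100
= 29.5135%

29.5135%


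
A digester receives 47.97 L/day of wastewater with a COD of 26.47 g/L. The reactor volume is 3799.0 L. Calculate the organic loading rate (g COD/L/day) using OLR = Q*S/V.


OLR = Q * S / V
= 47.97 * 26.47 / 3799.0
= 0.3342 g/L/day

0.3342 g/L/day


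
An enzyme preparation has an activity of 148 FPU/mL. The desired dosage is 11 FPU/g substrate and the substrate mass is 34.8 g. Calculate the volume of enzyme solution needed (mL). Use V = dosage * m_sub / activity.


V = dosage * m_sub / activity
V = 11 * 34.8 / 148
V = 2.5865 mL

2.5865 mL


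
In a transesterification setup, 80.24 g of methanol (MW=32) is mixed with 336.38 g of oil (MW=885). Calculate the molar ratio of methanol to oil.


Molar ratio = n_MeOH / n_oil = (MeOH/32) / (oil/885) = (MeOH * 885) / (32 * oil)
= (80.24 * 885) / (32 * 336.38)
= 6.5971

6.5971


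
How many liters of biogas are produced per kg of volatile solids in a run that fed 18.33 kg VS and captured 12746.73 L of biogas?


Y = V / VS
= 12746.73 / 18.33
= 695.4026 L/kg VS

695.4026 L/kg VS


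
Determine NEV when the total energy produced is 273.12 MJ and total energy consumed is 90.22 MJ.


NEV = E_out - E_in
= 273.12 - 90.22
= 182.9000 MJ

182.9000 MJ


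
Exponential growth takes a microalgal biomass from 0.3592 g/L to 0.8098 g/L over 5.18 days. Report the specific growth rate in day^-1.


mu = ln(X2/X1) / dt
= ln(0.8098/0.3592) / 5.18
= 0.1569 per day

0.1569 per day


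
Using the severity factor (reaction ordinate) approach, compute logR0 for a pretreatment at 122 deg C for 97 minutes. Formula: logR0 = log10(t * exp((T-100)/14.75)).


logR0 = log10(t * exp((T - 100) / 14.75))
= log10(97 * exp((122 - 100) / 14.75))
= 2.6345

2.6345


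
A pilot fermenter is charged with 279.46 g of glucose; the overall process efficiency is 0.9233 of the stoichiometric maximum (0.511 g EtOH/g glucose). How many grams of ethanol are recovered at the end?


Actual ethanol: m = 0.511 * 279.46 * 0.9233
m = 131.8510 g

131.8510 g


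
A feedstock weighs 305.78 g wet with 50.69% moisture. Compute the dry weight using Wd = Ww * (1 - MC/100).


Wd = Ww * (1 - MC/100)
= 305.78 * (1 - 50.69/100)
= 150.7801 g

150.7801 g


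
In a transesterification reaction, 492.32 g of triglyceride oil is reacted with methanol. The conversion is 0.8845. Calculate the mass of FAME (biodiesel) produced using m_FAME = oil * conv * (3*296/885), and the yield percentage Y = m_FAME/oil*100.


m_FAME = oil * conv * (3 * 296 / 885) = oil * conv * (888/885)
= 492.32 * 0.8845 * 888 / 885
= 436.9332 g
Y = m_FAME / oil * 100 = conv * (888/885) * 100
= 0.8845 * 888 / 885 * 100
= 88.75%

436.9332 g FAME; Y = 88.75%


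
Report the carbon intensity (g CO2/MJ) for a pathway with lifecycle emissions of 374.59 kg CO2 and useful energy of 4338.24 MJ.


CI = CO2 * 1000 / E
= 374.59 * 1000 / 4338.24
= 86.3461 g CO2/MJ

86.3461 g CO2/MJ


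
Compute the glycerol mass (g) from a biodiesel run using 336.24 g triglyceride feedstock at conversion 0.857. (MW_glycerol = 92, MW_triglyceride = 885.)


glycerol = oil * conv * (92/885)
= 336.24 * 0.857 * 92 / 885
= 29.9554 g

29.9554 g


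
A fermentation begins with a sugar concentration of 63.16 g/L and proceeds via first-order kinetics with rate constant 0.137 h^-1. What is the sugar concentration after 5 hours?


S = S0 * exp(-k * t)
S = 63.16 * exp(-0.137 * 5)
S = 31.8383 g/L

31.8383 g/L


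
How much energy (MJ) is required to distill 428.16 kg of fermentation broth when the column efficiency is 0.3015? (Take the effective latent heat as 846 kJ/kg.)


E = m * 846 / (eta * 1000)
= 428.16 * 846 / (0.3015 * 1000)
= 1201.4042 MJ

1201.4042 MJ


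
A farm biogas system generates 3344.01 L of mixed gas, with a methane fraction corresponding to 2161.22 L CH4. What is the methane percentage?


CH4% = V_CH4 / V_total * 100
= 2161.22 / 3344.01 * 100
= 64.6296%

64.6296%


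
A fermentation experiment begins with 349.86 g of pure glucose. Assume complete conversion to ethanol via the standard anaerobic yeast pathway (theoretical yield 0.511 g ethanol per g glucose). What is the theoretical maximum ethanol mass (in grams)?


Theoretical ethanol yield: m_EtOH = 0.511 * m_glucose
m_EtOH = 0.511 * 349.86 = 178.7785 g

178.7785 g


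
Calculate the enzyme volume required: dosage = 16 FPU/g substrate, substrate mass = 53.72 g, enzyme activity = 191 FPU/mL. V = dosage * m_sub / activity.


V = dosage * m_sub / activity
V = 16 * 53.72 / 191
V = 4.5001 mL

4.5001 mL


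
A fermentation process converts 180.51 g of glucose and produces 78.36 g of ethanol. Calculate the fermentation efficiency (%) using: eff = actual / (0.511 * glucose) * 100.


Fermentation efficiency = (actual / (0.511 * glucose)) * 100
= (78.36 / (0.511 * 180.51)) * 100
= 84.9517%

84.9517%


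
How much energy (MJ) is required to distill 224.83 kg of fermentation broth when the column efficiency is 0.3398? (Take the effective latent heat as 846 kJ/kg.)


E = m * 846 / (eta * 1000)
= 224.83 * 846 / (0.3398 * 1000)
= 559.7592 MJ

559.7592 MJ


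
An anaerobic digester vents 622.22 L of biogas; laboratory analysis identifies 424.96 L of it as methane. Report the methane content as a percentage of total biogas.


CH4% = V_CH4 / V_total * 100
= 424.96 / 622.22 * 100
= 68.2974%

68.2974%


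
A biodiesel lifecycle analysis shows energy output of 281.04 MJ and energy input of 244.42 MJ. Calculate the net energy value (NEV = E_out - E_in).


NEV = E_out - E_in
= 281.04 - 244.42
= 36.6200 MJ

36.6200 MJ


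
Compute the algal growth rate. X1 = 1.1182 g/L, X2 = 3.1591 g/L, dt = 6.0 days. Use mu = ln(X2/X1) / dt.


mu = ln(X2/X1) / dt
= ln(3.1591/1.1182) / 6.0
= 0.1731 per day

0.1731 per day


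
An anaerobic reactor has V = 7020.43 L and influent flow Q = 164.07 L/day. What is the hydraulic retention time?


HRT = V / Q
= 7020.43 / 164.07
= 42.7892 days

42.7892 days


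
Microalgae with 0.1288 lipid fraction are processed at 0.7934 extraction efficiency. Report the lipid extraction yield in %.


Y = lipid_content * extraction_eff * 100
= 0.1288 * 0.7934 * 100
= 10.2190%

10.2190%


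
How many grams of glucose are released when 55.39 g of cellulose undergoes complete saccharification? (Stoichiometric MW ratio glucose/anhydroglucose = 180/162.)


glucose = cellulose * 180/162
= 55.39 * 180/162
= 61.5444 g

61.5444 g


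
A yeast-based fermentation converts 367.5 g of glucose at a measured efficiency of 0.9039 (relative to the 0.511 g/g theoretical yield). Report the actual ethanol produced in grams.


Actual ethanol: m = 0.511 * 367.5 * 0.9039
m = 169.7456 g

169.7456 g


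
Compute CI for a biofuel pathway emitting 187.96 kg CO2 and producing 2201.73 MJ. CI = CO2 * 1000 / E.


CI = CO2 * 1000 / E
= 187.96 * 1000 / 2201.73
= 85.3692 g CO2/MJ

85.3692 g CO2/MJ


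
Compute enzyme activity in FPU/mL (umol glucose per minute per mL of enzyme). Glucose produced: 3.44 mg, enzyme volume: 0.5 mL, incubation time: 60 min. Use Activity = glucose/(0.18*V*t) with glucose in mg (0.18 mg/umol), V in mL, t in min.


Activity = glucose_mg / (0.18 mg/umol * V_mL * t_min)
= 3.44 / (0.18 * 0.5 * 60)
= 0.6370 FPU/mL

0.6370 FPU/mL


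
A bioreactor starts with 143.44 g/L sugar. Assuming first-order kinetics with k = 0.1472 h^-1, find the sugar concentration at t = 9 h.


S = S0 * exp(-k * t)
S = 143.44 * exp(-0.1472 * 9)
S = 38.1344 g/L

38.1344 g/L


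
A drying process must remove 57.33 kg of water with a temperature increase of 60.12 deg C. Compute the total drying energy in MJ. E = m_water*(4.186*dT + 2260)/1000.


E = m_water * (4.186 * dT + 2260) / 1000
= 57.33 * (4.186 * 60.12 + 2260) / 1000
= 143.9936 MJ

143.9936 MJ


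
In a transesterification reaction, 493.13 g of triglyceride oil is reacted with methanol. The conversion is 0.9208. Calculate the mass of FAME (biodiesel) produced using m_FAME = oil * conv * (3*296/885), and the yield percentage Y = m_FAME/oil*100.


m_FAME = oil * conv * (3 * 296 / 885) = oil * conv * (888/885)
= 493.13 * 0.9208 * 888 / 885
= 455.6133 g
Y = m_FAME / oil * 100 = conv * (888/885) * 100
= 0.9208 * 888 / 885 * 100
= 92.39%

455.6133 g FAME; Y = 92.39%


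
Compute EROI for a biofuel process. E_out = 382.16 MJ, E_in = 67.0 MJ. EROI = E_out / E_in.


EROI = E_out / E_in
= 382.16 / 67.0
= 5.7039

5.7039


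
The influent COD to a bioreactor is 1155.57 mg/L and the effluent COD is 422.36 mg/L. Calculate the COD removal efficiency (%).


eta = (COD_in - COD_out) / COD_in * 100
= (1155.57 - 422.36) / 1155.57 * 100
= 63.4501%

63.4501%


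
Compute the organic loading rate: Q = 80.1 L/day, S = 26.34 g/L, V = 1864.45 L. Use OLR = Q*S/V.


OLR = Q * S / V
= 80.1 * 26.34 / 1864.45
= 1.1316 g/L/day

1.1316 g/L/day


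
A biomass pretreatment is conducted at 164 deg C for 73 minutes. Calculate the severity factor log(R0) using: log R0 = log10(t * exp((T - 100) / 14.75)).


logR0 = log10(t * exp((T - 100) / 14.75))
= log10(73 * exp((164 - 100) / 14.75))
= 3.7477

3.7477


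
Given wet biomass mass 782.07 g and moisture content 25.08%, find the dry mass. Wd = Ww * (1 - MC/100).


Wd = Ww * (1 - MC/100)
= 782.07 * (1 - 25.08/100)
= 585.9268 g

585.9268 g


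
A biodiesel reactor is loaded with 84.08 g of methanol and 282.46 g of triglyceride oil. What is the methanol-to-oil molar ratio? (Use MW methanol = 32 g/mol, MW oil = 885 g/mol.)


Molar ratio = n_MeOH / n_oil = (MeOH/32) / (oil/885) = (MeOH * 885) / (32 * oil)
= (84.08 * 885) / (32 * 282.46)
= 8.2324

8.2324


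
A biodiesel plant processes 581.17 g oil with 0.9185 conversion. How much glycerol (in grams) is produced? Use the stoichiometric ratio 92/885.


glycerol = oil * conv * (92/885)
= 581.17 * 0.9185 * 92 / 885
= 55.4916 g

55.4916 g
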